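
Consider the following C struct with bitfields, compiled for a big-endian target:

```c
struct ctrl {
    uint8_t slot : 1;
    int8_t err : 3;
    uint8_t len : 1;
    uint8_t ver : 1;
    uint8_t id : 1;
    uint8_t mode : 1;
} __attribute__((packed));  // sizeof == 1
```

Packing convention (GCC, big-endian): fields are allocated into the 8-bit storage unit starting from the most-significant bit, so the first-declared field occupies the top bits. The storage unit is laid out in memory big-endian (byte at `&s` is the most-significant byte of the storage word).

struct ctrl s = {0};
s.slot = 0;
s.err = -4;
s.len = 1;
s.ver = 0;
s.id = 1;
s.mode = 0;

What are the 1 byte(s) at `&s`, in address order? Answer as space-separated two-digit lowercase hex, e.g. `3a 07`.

4a

slot (1b) val=0 bits=0x0 at bit 7: 0x00
err (3b) val=-4 bits=0x4 at bit 4: 0x40
len (1b) val=1 bits=0x1 at bit 3: 0x48
ver (1b) val=0 bits=0x0 at bit 2: 0x48
id (1b) val=1 bits=0x1 at bit 1: 0x4a
mode (1b) val=0 bits=0x0 at bit 0: 0x4a
word = 0x4a → big-endian bytes:
  [0]=0x4a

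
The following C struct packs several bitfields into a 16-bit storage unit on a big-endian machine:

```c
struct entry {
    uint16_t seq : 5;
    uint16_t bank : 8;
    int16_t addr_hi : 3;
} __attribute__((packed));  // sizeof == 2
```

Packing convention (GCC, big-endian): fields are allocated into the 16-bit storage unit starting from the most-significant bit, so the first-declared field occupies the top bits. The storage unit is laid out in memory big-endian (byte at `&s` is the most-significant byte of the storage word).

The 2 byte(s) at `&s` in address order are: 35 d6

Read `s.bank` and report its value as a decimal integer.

[0]=0x35 [1]=0xd6 (big-endian) → word 0x35d6
seq [11+:5] = (word>>11) & 0x1f = 6
bank [3+:8] = (word>>3) & 0xff = 186  ←
addr_hi [0+:3] = (word>>0) & 0x7 = 6

186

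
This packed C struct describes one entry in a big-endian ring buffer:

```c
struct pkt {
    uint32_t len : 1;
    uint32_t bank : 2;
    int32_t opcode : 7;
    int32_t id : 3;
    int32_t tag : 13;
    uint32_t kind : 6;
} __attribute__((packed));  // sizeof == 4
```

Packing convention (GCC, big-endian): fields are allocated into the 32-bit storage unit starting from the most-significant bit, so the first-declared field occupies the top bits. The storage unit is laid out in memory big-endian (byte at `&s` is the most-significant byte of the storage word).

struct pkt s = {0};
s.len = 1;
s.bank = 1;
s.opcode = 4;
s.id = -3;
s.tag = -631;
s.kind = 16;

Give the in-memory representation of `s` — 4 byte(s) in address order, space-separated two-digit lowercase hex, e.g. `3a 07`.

len (1b) val=1 bits=0x1 at bit 31: 0x80000000
bank (2b) val=1 bits=0x1 at bit 29: 0xa0000000
opcode (7b) val=4 bits=0x4 at bit 22: 0xa1000000
id (3b) val=-3 bits=0x5 at bit 19: 0xa1280000
tag (13b) val=-631 bits=0x1d89 at bit 6: 0xa12f6240
kind (6b) val=16 bits=0x10 at bit 0: 0xa12f6250
word = 0xa12f6250 → big-endian bytes:
  [0]=0xa1  [1]=0x2f  [2]=0x62  [3]=0x50

a1 2f 62 50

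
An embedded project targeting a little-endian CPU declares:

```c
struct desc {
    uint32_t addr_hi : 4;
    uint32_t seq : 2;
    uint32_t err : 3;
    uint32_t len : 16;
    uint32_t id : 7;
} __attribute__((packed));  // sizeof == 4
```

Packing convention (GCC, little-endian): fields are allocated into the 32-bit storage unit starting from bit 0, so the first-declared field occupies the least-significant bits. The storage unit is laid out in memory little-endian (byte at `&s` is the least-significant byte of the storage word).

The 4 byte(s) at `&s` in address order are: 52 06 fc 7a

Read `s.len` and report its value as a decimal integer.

32259

[0]=0x52 [1]=0x06 [2]=0xfc [3]=0x7a (little-endian) → word 0x7afc0652
addr_hi [0+:4] = (word>>0) & 0xf = 2
seq [4+:2] = (word>>4) & 0x3 = 1
err [6+:3] = (word>>6) & 0x7 = 1
len [9+:16] = (word>>9) & 0xffff = 32259  ←
id [25+:7] = (word>>25) & 0x7f = 61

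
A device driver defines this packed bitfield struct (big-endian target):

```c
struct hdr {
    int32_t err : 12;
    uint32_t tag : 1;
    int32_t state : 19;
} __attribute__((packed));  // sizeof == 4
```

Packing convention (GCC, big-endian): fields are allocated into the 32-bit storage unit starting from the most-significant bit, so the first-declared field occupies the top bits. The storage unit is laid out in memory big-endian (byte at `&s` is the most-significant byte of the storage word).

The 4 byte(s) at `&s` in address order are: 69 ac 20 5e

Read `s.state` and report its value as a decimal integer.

-253858

[0]=0x69 [1]=0xac [2]=0x20 [3]=0x5e (big-endian) → word 0x69ac205e
err [20+:12] = (word>>20) & 0xfff = 1690
tag [19+:1] = (word>>19) & 0x1 = 1
state [0+:19] = (word>>0) & 0x7ffff = 270430  ←
state signed 19b, MSB=1: 270430 - 524288 = -253858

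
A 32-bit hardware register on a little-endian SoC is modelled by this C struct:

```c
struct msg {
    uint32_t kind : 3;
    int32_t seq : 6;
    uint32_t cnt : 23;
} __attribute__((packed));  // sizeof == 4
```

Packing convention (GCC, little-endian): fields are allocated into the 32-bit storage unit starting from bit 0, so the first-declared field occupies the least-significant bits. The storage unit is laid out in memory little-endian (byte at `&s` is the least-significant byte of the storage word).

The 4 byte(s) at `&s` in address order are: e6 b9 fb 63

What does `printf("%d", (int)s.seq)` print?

[0]=0xe6 [1]=0xb9 [2]=0xfb [3]=0x63 (little-endian) → word 0x63fbb9e6
kind:3 @ bit 0 → (0x63fbb9e6>>0)&0x7 = 0x6
seq:6 @ bit 3 → (0x63fbb9e6>>3)&0x3f = 0x3c  ←
cnt:23 @ bit 9 → (0x63fbb9e6>>9)&0x7fffff = 0x31fddc
seq signed 6b, MSB=1: 60 - 64 = -4

-4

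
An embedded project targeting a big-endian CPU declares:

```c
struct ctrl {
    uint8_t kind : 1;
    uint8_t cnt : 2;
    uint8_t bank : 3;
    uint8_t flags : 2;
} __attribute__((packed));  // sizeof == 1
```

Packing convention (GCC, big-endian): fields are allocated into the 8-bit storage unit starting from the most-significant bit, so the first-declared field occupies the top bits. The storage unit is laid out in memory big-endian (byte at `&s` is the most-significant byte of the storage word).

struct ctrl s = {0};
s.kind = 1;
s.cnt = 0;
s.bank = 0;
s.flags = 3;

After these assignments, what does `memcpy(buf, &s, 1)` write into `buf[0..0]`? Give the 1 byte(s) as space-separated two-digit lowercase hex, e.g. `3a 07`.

kind (1b) val=1 bits=0x1 at bit 7: 0x80
cnt (2b) val=0 bits=0x0 at bit 5: 0x80
bank (3b) val=0 bits=0x0 at bit 2: 0x80
flags (2b) val=3 bits=0x3 at bit 0: 0x83
word = 0x83 → big-endian bytes:
  [0]=0x83

83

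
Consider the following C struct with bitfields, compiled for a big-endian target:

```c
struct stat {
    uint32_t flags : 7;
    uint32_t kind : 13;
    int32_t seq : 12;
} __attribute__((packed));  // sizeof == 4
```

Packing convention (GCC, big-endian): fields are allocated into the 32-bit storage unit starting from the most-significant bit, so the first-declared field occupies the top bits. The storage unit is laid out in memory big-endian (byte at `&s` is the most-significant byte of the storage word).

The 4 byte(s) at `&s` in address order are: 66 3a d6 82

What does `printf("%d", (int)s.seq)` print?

[0]=0x66 [1]=0x3a [2]=0xd6 [3]=0x82 (big-endian) → word 0x663ad682
flags [25+:7] = (word>>25) & 0x7f = 51
kind [12+:13] = (word>>12) & 0x1fff = 941
seq [0+:12] = (word>>0) & 0xfff = 1666  ←
seq signed 12b, MSB=0: value = 1666

1666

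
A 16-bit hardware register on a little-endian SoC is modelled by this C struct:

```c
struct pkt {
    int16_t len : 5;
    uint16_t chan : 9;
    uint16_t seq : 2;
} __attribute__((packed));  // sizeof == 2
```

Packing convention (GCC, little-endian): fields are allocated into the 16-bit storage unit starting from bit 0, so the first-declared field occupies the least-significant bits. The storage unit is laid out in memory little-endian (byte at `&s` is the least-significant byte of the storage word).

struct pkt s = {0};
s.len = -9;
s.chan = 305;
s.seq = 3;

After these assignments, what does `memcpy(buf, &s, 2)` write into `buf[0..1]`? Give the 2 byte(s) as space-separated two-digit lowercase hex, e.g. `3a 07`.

37 e6

len (5b) val=-9 bits=0x17 at bit 0: 0x0017
chan (9b) val=305 bits=0x131 at bit 5: 0x2637
seq (2b) val=3 bits=0x3 at bit 14: 0xe637
word = 0xe637 → little-endian bytes:
  [0]=0x37  [1]=0xe6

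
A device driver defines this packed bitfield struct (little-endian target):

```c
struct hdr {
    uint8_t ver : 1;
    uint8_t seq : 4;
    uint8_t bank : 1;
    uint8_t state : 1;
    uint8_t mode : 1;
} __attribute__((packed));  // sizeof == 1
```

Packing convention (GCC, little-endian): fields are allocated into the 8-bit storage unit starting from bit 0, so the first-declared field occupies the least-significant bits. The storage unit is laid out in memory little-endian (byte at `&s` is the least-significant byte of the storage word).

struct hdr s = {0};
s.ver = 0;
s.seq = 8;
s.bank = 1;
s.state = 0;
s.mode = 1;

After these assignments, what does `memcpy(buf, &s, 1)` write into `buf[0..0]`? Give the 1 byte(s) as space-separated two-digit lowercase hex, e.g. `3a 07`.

b0

ver (1b) val=0 bits=0x0 at bit 0: 0x00
seq (4b) val=8 bits=0x8 at bit 1: 0x10
bank (1b) val=1 bits=0x1 at bit 5: 0x30
state (1b) val=0 bits=0x0 at bit 6: 0x30
mode (1b) val=1 bits=0x1 at bit 7: 0xb0
word = 0xb0 → little-endian bytes:
  [0]=0xb0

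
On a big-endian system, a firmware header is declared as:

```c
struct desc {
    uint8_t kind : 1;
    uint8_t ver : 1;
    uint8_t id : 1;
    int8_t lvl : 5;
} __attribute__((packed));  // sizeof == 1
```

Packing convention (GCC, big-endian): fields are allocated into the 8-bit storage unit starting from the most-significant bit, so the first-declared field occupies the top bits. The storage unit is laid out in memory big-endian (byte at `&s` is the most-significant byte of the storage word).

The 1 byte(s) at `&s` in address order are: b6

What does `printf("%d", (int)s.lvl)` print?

[0]=0xb6 (big-endian) → word 0xb6
kind:1 @ bit 7 → (0xb6>>7)&0x1 = 0x1
ver:1 @ bit 6 → (0xb6>>6)&0x1 = 0x0
id:1 @ bit 5 → (0xb6>>5)&0x1 = 0x1
lvl:5 @ bit 0 → (0xb6>>0)&0x1f = 0x16  ←
lvl signed 5b, MSB=1: 22 - 32 = -10

-10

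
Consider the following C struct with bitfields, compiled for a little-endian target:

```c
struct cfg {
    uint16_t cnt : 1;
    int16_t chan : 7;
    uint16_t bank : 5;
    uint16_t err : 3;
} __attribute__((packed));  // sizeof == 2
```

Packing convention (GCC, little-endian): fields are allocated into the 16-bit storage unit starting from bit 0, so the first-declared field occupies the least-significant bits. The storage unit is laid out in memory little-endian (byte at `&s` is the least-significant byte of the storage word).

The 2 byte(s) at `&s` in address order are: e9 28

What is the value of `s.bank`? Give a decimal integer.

[0]=0xe9 [1]=0x28 (little-endian) → word 0x28e9
cnt [0+:1] = (word>>0) & 0x1 = 1
chan [1+:7] = (word>>1) & 0x7f = 116
bank [8+:5] = (word>>8) & 0x1f = 8  ←
err [13+:3] = (word>>13) & 0x7 = 1

8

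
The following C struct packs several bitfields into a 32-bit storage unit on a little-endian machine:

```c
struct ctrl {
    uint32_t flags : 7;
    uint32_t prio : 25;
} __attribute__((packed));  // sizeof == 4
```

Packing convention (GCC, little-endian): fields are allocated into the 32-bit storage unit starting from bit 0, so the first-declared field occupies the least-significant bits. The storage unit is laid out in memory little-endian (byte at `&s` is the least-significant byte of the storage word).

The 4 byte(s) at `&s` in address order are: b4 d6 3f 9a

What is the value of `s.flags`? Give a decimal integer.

[0]=0xb4 [1]=0xd6 [2]=0x3f [3]=0x9a (little-endian) → word 0x9a3fd6b4
flags [0+:7] = (word>>0) & 0x7f = 52  ←
prio [7+:25] = (word>>7) & 0x1ffffff = 20217773

52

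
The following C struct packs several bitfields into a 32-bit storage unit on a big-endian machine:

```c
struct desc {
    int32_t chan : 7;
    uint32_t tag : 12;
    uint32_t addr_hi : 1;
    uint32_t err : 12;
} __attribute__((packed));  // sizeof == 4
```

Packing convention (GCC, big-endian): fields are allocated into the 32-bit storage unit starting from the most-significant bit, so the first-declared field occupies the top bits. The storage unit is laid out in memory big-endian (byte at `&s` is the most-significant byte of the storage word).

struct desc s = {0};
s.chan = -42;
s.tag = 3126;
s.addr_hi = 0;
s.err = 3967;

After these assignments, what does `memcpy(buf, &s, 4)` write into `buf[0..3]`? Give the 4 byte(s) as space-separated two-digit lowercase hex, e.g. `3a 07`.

chan (7b) val=-42 bits=0x56 at bit 25: 0xac000000
tag (12b) val=3126 bits=0xc36 at bit 13: 0xad86c000
addr_hi (1b) val=0 bits=0x0 at bit 12: 0xad86c000
err (12b) val=3967 bits=0xf7f at bit 0: 0xad86cf7f
word = 0xad86cf7f → big-endian bytes:
  [0]=0xad  [1]=0x86  [2]=0xcf  [3]=0x7f

ad 86 cf 7f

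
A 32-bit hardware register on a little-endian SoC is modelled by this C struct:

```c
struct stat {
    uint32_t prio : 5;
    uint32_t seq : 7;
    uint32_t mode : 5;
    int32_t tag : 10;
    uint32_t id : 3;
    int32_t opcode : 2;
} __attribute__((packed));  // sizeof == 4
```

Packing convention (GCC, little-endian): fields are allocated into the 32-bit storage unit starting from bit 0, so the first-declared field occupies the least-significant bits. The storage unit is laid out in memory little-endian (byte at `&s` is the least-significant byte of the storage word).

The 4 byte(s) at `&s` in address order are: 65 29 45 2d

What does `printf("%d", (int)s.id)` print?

[0]=0x65 [1]=0x29 [2]=0x45 [3]=0x2d (little-endian) → word 0x2d452965
prio:5 @ bit 0 → (0x2d452965>>0)&0x1f = 0x5
seq:7 @ bit 5 → (0x2d452965>>5)&0x7f = 0x4b
mode:5 @ bit 12 → (0x2d452965>>12)&0x1f = 0x12
tag:10 @ bit 17 → (0x2d452965>>17)&0x3ff = 0x2a2
id:3 @ bit 27 → (0x2d452965>>27)&0x7 = 0x5  ←
opcode:2 @ bit 30 → (0x2d452965>>30)&0x3 = 0x0

5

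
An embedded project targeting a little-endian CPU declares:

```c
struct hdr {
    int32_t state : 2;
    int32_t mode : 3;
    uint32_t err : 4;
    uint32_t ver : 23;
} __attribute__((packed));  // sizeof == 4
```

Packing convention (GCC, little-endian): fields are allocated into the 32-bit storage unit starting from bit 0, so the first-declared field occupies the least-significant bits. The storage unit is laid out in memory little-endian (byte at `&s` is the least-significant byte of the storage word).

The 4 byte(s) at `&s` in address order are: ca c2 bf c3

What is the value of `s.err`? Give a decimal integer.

[0]=0xca [1]=0xc2 [2]=0xbf [3]=0xc3 (little-endian) → word 0xc3bfc2ca
state:2 @ bit 0 → (0xc3bfc2ca>>0)&0x3 = 0x2
mode:3 @ bit 2 → (0xc3bfc2ca>>2)&0x7 = 0x2
err:4 @ bit 5 → (0xc3bfc2ca>>5)&0xf = 0x6  ←
ver:23 @ bit 9 → (0xc3bfc2ca>>9)&0x7fffff = 0x61dfe1

6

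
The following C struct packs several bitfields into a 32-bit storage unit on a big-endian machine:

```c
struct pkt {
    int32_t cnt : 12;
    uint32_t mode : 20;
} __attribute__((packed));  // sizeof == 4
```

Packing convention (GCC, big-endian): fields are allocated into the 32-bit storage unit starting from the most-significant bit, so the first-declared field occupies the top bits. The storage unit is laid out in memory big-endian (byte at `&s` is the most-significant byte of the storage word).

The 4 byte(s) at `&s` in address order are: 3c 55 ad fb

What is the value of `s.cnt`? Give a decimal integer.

[0]=0x3c [1]=0x55 [2]=0xad [3]=0xfb (big-endian) → word 0x3c55adfb
cnt [20+:12] = (word>>20) & 0xfff = 965  ←
mode [0+:20] = (word>>0) & 0xfffff = 372219
cnt signed 12b, MSB=0: value = 965

965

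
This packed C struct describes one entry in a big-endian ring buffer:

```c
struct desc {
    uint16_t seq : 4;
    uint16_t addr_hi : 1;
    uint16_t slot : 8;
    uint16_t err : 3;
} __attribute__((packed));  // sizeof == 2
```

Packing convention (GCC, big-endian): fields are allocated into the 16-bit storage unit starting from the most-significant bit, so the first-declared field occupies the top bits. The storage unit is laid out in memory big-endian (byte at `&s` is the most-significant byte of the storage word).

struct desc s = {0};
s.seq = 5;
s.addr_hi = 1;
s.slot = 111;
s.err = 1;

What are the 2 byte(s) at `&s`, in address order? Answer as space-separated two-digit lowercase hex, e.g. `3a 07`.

5b 79

[12+:4] seq=5 & 0xf = 0x5; word=0x5000
[11+:1] addr_hi=1 & 0x1 = 0x1; word=0x5800
[3+:8] slot=111 & 0xff = 0x6f; word=0x5b78
[0+:3] err=1 & 0x7 = 0x1; word=0x5b79
word = 0x5b79 → big-endian bytes:
  [0]=0x5b  [1]=0x79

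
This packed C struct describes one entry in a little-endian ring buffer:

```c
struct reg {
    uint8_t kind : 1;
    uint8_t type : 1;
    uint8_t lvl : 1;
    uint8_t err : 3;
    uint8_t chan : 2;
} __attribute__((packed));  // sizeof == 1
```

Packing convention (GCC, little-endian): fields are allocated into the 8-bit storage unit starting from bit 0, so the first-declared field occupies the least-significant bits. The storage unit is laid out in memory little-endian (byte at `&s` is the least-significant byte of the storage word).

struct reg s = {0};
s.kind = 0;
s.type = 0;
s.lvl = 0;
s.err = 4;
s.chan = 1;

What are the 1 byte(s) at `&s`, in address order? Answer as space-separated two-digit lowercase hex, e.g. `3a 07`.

[0+:1] kind=0 & 0x1 = 0x0; word=0x00
[1+:1] type=0 & 0x1 = 0x0; word=0x00
[2+:1] lvl=0 & 0x1 = 0x0; word=0x00
[3+:3] err=4 & 0x7 = 0x4; word=0x20
[6+:2] chan=1 & 0x3 = 0x1; word=0x60
word = 0x60 → little-endian bytes:
  [0]=0x60

60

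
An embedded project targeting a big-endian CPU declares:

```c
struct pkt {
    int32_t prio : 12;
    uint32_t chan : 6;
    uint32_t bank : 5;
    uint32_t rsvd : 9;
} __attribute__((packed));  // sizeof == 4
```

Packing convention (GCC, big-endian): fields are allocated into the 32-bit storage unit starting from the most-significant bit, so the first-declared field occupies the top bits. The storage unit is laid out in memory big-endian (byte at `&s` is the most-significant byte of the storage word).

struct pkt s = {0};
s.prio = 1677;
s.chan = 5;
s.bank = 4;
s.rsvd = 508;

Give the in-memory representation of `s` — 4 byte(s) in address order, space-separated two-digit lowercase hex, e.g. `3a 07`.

[20+:12] prio=1677 & 0xfff = 0x68d; word=0x68d00000
[14+:6] chan=5 & 0x3f = 0x5; word=0x68d14000
[9+:5] bank=4 & 0x1f = 0x4; word=0x68d14800
[0+:9] rsvd=508 & 0x1ff = 0x1fc; word=0x68d149fc
word = 0x68d149fc → big-endian bytes:
  [0]=0x68  [1]=0xd1  [2]=0x49  [3]=0xfc

68 d1 49 fc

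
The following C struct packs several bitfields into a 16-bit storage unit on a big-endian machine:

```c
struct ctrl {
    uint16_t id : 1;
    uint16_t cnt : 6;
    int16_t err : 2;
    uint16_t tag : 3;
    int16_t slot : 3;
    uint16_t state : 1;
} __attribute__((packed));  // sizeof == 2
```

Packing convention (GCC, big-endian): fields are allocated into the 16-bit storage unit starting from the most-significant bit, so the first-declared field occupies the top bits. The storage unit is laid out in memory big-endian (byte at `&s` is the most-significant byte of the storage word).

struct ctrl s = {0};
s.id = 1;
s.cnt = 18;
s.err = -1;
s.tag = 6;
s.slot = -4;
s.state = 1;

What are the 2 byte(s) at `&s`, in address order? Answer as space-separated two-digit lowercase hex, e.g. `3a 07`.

a5 e9

id:1 = 1 → 0x1 << 15 → word 0x8000
cnt:6 = 18 → 0x12 << 9 → word 0xa400
err:2 = -1 → 0x3 << 7 → word 0xa580
tag:3 = 6 → 0x6 << 4 → word 0xa5e0
slot:3 = -4 → 0x4 << 1 → word 0xa5e8
state:1 = 1 → 0x1 << 0 → word 0xa5e9
word = 0xa5e9 → big-endian bytes:
  [0]=0xa5  [1]=0xe9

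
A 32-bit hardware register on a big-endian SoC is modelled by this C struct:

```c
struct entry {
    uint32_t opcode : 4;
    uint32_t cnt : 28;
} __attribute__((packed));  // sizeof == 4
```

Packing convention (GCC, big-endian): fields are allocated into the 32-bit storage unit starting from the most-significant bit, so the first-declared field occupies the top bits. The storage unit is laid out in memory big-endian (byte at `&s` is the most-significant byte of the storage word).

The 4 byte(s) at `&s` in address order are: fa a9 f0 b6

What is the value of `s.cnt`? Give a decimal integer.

178909366

[0]=0xfa [1]=0xa9 [2]=0xf0 [3]=0xb6 (big-endian) → word 0xfaa9f0b6
opcode [28+:4] = (word>>28) & 0xf = 15
cnt [0+:28] = (word>>0) & 0xfffffff = 178909366  ←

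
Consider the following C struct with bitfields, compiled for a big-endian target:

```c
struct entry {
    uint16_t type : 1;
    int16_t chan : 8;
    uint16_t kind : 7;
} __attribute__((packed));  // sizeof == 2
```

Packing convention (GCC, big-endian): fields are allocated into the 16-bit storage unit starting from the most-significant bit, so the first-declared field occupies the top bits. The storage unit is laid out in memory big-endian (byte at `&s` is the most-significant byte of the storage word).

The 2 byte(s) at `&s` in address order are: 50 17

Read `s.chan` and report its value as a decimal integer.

[0]=0x50 [1]=0x17 (big-endian) → word 0x5017
type [15+:1] = (word>>15) & 0x1 = 0
chan [7+:8] = (word>>7) & 0xff = 160  ←
kind [0+:7] = (word>>0) & 0x7f = 23
chan signed 8b, MSB=1: 160 - 256 = -96

-96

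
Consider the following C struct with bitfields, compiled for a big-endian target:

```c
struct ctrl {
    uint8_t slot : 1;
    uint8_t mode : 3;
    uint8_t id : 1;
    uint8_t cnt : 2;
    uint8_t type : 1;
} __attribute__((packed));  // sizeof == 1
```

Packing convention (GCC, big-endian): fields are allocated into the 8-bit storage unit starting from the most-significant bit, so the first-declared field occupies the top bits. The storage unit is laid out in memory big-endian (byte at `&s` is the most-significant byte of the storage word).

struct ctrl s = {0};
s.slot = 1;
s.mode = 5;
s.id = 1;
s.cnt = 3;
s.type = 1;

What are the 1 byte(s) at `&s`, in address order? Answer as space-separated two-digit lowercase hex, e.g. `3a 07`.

slot:1 = 1 → 0x1 << 7 → word 0x80
mode:3 = 5 → 0x5 << 4 → word 0xd0
id:1 = 1 → 0x1 << 3 → word 0xd8
cnt:2 = 3 → 0x3 << 1 → word 0xde
type:1 = 1 → 0x1 << 0 → word 0xdf
word = 0xdf → big-endian bytes:
  [0]=0xdf

df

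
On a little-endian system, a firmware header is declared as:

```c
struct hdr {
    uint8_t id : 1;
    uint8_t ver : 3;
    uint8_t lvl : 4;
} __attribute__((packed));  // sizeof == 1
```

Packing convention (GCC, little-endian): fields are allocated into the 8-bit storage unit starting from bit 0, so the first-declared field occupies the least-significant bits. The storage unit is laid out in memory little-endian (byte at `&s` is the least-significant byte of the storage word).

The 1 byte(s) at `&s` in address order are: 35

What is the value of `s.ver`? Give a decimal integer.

2

[0]=0x35 (little-endian) → word 0x35
id:1 @ bit 0 → (0x35>>0)&0x1 = 0x1
ver:3 @ bit 1 → (0x35>>1)&0x7 = 0x2  ←
lvl:4 @ bit 4 → (0x35>>4)&0xf = 0x3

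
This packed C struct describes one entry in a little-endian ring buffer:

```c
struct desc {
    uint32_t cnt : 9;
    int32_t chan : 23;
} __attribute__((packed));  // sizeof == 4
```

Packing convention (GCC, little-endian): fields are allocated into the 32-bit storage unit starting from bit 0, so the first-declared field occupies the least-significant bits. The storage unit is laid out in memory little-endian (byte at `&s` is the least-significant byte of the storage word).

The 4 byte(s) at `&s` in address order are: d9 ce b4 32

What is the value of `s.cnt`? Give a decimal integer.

217

[0]=0xd9 [1]=0xce [2]=0xb4 [3]=0x32 (little-endian) → word 0x32b4ced9
cnt [0+:9] = (word>>0) & 0x1ff = 217  ←
chan [9+:23] = (word>>9) & 0x7fffff = 1661543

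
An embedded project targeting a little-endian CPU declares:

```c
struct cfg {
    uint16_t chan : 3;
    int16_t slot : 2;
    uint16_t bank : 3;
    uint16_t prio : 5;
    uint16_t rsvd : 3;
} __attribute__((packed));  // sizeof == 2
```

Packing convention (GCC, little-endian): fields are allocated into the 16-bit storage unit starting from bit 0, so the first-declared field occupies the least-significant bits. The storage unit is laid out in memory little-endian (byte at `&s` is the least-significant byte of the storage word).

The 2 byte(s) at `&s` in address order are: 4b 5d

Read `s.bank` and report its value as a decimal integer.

2

[0]=0x4b [1]=0x5d (little-endian) → word 0x5d4b
chan:3 @ bit 0 → (0x5d4b>>0)&0x7 = 0x3
slot:2 @ bit 3 → (0x5d4b>>3)&0x3 = 0x1
bank:3 @ bit 5 → (0x5d4b>>5)&0x7 = 0x2  ←
prio:5 @ bit 8 → (0x5d4b>>8)&0x1f = 0x1d
rsvd:3 @ bit 13 → (0x5d4b>>13)&0x7 = 0x2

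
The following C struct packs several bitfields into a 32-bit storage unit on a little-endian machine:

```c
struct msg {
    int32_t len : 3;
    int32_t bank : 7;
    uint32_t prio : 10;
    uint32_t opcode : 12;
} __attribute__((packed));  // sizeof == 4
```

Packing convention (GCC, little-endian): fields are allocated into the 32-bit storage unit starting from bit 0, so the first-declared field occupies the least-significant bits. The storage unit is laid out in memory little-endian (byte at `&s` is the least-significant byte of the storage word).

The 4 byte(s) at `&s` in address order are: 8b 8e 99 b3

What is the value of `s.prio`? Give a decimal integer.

611

[0]=0x8b [1]=0x8e [2]=0x99 [3]=0xb3 (little-endian) → word 0xb3998e8b
len [0+:3] = (word>>0) & 0x7 = 3
bank [3+:7] = (word>>3) & 0x7f = 81
prio [10+:10] = (word>>10) & 0x3ff = 611  ←
opcode [20+:12] = (word>>20) & 0xfff = 2873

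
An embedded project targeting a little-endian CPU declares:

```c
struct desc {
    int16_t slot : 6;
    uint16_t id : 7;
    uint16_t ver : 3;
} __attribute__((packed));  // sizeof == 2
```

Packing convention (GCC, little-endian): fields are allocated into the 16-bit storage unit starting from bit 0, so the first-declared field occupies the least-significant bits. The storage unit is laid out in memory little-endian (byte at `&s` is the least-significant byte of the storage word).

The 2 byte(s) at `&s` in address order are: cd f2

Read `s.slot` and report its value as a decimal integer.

[0]=0xcd [1]=0xf2 (little-endian) → word 0xf2cd
slot:6 @ bit 0 → (0xf2cd>>0)&0x3f = 0xd  ←
id:7 @ bit 6 → (0xf2cd>>6)&0x7f = 0x4b
ver:3 @ bit 13 → (0xf2cd>>13)&0x7 = 0x7
slot signed 6b, MSB=0: value = 13

13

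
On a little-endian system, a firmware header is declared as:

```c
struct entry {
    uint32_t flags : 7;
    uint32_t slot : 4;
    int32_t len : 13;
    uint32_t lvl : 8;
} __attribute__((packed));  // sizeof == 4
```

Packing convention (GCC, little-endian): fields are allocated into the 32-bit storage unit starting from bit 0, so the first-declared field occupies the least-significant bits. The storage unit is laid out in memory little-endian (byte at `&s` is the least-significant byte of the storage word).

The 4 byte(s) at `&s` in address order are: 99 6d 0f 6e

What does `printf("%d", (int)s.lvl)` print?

110

[0]=0x99 [1]=0x6d [2]=0x0f [3]=0x6e (little-endian) → word 0x6e0f6d99
flags:7 @ bit 0 → (0x6e0f6d99>>0)&0x7f = 0x19
slot:4 @ bit 7 → (0x6e0f6d99>>7)&0xf = 0xb
len:13 @ bit 11 → (0x6e0f6d99>>11)&0x1fff = 0x1ed
lvl:8 @ bit 24 → (0x6e0f6d99>>24)&0xff = 0x6e  ←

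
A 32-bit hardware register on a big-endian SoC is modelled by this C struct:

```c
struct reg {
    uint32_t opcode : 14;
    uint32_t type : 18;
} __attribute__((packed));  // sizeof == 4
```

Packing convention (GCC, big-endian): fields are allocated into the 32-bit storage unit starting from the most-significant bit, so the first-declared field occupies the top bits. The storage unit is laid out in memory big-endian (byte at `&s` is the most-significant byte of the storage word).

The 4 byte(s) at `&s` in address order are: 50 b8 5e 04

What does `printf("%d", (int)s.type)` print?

24068

[0]=0x50 [1]=0xb8 [2]=0x5e [3]=0x04 (big-endian) → word 0x50b85e04
opcode [18+:14] = (word>>18) & 0x3fff = 5166
type [0+:18] = (word>>0) & 0x3ffff = 24068  ←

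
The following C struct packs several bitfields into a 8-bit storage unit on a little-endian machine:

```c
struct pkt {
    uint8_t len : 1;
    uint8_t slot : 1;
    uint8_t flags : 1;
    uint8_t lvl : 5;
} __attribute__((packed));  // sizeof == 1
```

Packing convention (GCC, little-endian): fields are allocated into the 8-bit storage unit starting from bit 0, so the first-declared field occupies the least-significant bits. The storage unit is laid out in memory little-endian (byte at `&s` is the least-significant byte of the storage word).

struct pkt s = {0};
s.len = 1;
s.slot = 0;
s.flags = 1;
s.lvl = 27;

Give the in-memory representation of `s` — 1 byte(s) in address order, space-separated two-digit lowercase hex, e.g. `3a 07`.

dd

len (1b) val=1 bits=0x1 at bit 0: 0x01
slot (1b) val=0 bits=0x0 at bit 1: 0x01
flags (1b) val=1 bits=0x1 at bit 2: 0x05
lvl (5b) val=27 bits=0x1b at bit 3: 0xdd
word = 0xdd → little-endian bytes:
  [0]=0xdd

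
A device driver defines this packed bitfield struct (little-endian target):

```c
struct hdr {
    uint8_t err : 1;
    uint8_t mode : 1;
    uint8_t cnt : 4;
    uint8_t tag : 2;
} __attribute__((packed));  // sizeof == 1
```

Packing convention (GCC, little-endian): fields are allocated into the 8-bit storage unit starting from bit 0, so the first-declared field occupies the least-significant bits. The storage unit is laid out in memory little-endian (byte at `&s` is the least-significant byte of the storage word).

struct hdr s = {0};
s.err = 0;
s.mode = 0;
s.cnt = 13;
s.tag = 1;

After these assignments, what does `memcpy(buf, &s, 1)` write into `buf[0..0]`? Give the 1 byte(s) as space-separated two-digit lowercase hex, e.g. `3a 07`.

74

[0+:1] err=0 & 0x1 = 0x0; word=0x00
[1+:1] mode=0 & 0x1 = 0x0; word=0x00
[2+:4] cnt=13 & 0xf = 0xd; word=0x34
[6+:2] tag=1 & 0x3 = 0x1; word=0x74
word = 0x74 → little-endian bytes:
  [0]=0x74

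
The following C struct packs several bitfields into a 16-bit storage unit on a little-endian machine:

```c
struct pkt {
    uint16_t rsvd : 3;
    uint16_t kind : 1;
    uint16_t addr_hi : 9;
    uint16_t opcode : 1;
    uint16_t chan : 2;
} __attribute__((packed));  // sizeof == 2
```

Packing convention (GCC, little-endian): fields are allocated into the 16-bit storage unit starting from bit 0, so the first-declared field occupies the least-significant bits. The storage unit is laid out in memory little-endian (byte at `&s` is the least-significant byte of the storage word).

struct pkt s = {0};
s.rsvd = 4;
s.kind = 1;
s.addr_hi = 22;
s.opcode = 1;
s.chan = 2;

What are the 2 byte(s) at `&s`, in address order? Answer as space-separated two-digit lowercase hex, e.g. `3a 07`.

6c a1

rsvd (3b) val=4 bits=0x4 at bit 0: 0x0004
kind (1b) val=1 bits=0x1 at bit 3: 0x000c
addr_hi (9b) val=22 bits=0x16 at bit 4: 0x016c
opcode (1b) val=1 bits=0x1 at bit 13: 0x216c
chan (2b) val=2 bits=0x2 at bit 14: 0xa16c
word = 0xa16c → little-endian bytes:
  [0]=0x6c  [1]=0xa1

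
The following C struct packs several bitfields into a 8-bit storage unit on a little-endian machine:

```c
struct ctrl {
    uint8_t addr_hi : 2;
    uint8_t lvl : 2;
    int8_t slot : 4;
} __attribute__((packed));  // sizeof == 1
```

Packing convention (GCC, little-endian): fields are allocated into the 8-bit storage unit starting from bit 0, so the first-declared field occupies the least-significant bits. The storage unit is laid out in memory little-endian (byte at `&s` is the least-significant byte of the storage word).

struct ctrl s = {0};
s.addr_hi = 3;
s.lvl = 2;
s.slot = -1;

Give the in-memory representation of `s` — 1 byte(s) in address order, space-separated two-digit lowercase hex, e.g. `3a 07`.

addr_hi:2 = 3 → 0x3 << 0 → word 0x03
lvl:2 = 2 → 0x2 << 2 → word 0x0b
slot:4 = -1 → 0xf << 4 → word 0xfb
word = 0xfb → little-endian bytes:
  [0]=0xfb

fb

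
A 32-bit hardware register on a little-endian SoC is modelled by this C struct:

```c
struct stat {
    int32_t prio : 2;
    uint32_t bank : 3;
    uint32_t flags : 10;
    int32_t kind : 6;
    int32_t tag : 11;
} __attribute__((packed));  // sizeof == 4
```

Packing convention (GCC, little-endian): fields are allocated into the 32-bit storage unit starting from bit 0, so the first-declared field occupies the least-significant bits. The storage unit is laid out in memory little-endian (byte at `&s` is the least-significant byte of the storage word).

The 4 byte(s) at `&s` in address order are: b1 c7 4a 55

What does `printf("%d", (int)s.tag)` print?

[0]=0xb1 [1]=0xc7 [2]=0x4a [3]=0x55 (little-endian) → word 0x554ac7b1
prio:2 @ bit 0 → (0x554ac7b1>>0)&0x3 = 0x1
bank:3 @ bit 2 → (0x554ac7b1>>2)&0x7 = 0x4
flags:10 @ bit 5 → (0x554ac7b1>>5)&0x3ff = 0x23d
kind:6 @ bit 15 → (0x554ac7b1>>15)&0x3f = 0x15
tag:11 @ bit 21 → (0x554ac7b1>>21)&0x7ff = 0x2aa  ←
tag signed 11b, MSB=0: value = 682

682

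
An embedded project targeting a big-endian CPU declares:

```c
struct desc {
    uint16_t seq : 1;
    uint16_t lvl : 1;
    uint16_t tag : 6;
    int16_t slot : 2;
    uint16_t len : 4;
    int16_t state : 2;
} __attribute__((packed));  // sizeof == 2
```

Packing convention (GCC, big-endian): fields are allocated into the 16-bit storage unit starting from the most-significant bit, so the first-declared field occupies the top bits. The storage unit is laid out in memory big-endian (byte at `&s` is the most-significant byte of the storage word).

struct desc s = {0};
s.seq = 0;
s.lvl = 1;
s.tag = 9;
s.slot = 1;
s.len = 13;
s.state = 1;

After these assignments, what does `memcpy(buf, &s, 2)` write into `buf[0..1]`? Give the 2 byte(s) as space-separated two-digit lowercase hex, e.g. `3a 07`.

49 75

[15+:1] seq=0 & 0x1 = 0x0; word=0x0000
[14+:1] lvl=1 & 0x1 = 0x1; word=0x4000
[8+:6] tag=9 & 0x3f = 0x9; word=0x4900
[6+:2] slot=1 & 0x3 = 0x1; word=0x4940
[2+:4] len=13 & 0xf = 0xd; word=0x4974
[0+:2] state=1 & 0x3 = 0x1; word=0x4975
word = 0x4975 → big-endian bytes:
  [0]=0x49  [1]=0x75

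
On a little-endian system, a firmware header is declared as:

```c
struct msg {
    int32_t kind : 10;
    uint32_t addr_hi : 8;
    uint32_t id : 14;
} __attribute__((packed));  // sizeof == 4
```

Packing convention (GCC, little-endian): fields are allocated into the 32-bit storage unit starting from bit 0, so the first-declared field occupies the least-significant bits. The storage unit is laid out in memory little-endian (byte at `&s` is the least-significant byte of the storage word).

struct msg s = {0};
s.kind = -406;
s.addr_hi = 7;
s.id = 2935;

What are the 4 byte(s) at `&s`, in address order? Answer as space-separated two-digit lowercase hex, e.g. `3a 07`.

kind:10 = -406 → 0x26a << 0 → word 0x0000026a
addr_hi:8 = 7 → 0x7 << 10 → word 0x00001e6a
id:14 = 2935 → 0xb77 << 18 → word 0x2ddc1e6a
word = 0x2ddc1e6a → little-endian bytes:
  [0]=0x6a  [1]=0x1e  [2]=0xdc  [3]=0x2d

6a 1e dc 2d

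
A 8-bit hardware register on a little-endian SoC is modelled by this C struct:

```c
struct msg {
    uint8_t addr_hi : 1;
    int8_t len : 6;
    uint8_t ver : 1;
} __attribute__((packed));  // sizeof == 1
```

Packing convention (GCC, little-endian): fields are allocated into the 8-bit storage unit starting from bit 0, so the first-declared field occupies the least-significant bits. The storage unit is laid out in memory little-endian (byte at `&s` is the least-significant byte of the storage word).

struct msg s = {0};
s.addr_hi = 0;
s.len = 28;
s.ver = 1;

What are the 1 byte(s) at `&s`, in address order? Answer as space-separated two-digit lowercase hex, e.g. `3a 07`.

addr_hi:1 = 0 → 0x0 << 0 → word 0x00
len:6 = 28 → 0x1c << 1 → word 0x38
ver:1 = 1 → 0x1 << 7 → word 0xb8
word = 0xb8 → little-endian bytes:
  [0]=0xb8

b8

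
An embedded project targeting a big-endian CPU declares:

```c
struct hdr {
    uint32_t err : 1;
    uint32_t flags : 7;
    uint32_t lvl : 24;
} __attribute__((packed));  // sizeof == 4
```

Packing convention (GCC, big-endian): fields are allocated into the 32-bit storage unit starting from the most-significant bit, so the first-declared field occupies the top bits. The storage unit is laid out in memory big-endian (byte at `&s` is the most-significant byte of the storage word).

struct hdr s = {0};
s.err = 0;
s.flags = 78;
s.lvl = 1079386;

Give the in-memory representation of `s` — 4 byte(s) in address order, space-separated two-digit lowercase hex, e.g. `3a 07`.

4e 10 78 5a

[31+:1] err=0 & 0x1 = 0x0; word=0x00000000
[24+:7] flags=78 & 0x7f = 0x4e; word=0x4e000000
[0+:24] lvl=1079386 & 0xffffff = 0x10785a; word=0x4e10785a
word = 0x4e10785a → big-endian bytes:
  [0]=0x4e  [1]=0x10  [2]=0x78  [3]=0x5a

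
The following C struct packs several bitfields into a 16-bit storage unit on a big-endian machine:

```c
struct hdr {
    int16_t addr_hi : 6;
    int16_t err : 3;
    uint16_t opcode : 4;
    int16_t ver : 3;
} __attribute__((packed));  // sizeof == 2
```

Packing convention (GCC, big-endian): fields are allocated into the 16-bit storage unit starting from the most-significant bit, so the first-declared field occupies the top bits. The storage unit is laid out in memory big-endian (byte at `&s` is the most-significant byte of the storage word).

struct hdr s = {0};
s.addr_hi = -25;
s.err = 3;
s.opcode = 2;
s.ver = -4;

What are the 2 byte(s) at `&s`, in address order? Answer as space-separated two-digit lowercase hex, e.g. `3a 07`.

[10+:6] addr_hi=-25 & 0x3f = 0x27; word=0x9c00
[7+:3] err=3 & 0x7 = 0x3; word=0x9d80
[3+:4] opcode=2 & 0xf = 0x2; word=0x9d90
[0+:3] ver=-4 & 0x7 = 0x4; word=0x9d94
word = 0x9d94 → big-endian bytes:
  [0]=0x9d  [1]=0x94

9d 94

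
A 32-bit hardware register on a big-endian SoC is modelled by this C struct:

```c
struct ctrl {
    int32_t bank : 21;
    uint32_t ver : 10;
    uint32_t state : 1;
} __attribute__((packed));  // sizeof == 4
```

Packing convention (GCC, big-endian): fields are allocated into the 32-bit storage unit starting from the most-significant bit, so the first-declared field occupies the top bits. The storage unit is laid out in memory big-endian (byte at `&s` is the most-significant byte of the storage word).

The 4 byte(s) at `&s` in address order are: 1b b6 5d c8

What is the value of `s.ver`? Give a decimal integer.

740

[0]=0x1b [1]=0xb6 [2]=0x5d [3]=0xc8 (big-endian) → word 0x1bb65dc8
bank [11+:21] = (word>>11) & 0x1fffff = 227019
ver [1+:10] = (word>>1) & 0x3ff = 740  ←
state [0+:1] = (word>>0) & 0x1 = 0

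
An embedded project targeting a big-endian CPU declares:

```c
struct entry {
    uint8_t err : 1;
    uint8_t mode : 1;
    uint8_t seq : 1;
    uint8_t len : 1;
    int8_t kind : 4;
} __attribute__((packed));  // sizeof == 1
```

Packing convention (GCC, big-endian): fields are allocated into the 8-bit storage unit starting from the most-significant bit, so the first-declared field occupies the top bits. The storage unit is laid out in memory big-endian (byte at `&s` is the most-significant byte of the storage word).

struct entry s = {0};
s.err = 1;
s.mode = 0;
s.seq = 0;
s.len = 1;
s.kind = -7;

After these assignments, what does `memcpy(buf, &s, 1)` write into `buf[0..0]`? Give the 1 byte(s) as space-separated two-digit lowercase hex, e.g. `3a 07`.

err:1 = 1 → 0x1 << 7 → word 0x80
mode:1 = 0 → 0x0 << 6 → word 0x80
seq:1 = 0 → 0x0 << 5 → word 0x80
len:1 = 1 → 0x1 << 4 → word 0x90
kind:4 = -7 → 0x9 << 0 → word 0x99
word = 0x99 → big-endian bytes:
  [0]=0x99

99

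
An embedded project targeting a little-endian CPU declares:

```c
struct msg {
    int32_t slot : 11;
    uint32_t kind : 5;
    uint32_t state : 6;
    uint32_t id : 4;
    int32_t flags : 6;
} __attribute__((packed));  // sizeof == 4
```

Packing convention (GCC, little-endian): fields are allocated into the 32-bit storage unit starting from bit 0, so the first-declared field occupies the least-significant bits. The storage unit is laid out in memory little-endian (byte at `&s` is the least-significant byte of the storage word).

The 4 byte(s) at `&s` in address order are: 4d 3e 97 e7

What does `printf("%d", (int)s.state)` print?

[0]=0x4d [1]=0x3e [2]=0x97 [3]=0xe7 (little-endian) → word 0xe7973e4d
slot [0+:11] = (word>>0) & 0x7ff = 1613
kind [11+:5] = (word>>11) & 0x1f = 7
state [16+:6] = (word>>16) & 0x3f = 23  ←
id [22+:4] = (word>>22) & 0xf = 14
flags [26+:6] = (word>>26) & 0x3f = 57

23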